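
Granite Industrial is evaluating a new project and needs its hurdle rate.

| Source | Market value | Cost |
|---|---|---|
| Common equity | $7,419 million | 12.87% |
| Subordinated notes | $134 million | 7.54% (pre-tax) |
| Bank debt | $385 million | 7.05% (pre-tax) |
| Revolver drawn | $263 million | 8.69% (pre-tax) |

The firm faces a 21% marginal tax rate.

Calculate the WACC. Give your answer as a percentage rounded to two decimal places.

Total capital V = 7419 + 134 + 385 + 263 = 8201.
Equity: weight = 7419/8201 = 0.9046; cost = 12.87%.
Subordinated notes: weight = 134/8201 = 0.0163; after-tax cost = 7.54% × (1 − 21%) = 5.9566%.
Bank debt: weight = 385/8201 = 0.0469; after-tax cost = 7.05% × (1 − 21%) = 5.5695%.
Revolver drawn: weight = 263/8201 = 0.0321; after-tax cost = 8.69% × (1 − 21%) = 6.8651%.
WACC = 0.9046 × 12.8700% + 0.0163 × 5.9566% + 0.0469 × 5.5695% + 0.0321 × 6.8651% = 12.2217%.

12.22%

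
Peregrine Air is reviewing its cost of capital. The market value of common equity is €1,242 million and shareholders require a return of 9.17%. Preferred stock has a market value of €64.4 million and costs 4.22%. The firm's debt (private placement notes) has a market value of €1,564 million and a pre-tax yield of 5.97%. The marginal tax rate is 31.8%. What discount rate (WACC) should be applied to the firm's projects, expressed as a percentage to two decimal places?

Total capital V = 1242 + 64.4 + 1564 = 2870.4.
Equity: weight = 1242/2870.4 = 0.4327; cost = 9.17%.
Preferred: weight = 64.4/2870.4 = 0.0224; cost = 4.22%.
Private placement notes: weight = 1564/2870.4 = 0.5449; after-tax cost = 5.97% × (1 − 31.8%) = 4.0715%.
WACC = 0.4327 × 9.1700% + 0.0224 × 4.2200% + 0.5449 × 4.0715% = 6.2809%.

6.28%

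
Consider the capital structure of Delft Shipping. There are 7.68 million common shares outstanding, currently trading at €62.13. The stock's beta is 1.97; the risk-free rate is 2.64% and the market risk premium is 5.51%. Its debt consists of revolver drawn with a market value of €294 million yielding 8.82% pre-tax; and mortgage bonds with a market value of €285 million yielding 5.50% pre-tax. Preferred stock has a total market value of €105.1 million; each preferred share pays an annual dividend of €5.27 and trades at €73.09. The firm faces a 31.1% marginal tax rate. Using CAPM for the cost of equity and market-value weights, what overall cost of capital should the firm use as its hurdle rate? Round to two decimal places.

8.67%

Cost of equity via CAPM: Re = 2.64% + 1.97 × 5.51% = 13.4947%.
Cost of preferred: Rp = 5.27 / 73.09 = 7.2103%.
Market value of equity E = 62.13 × 7.68m = 477.1584m.
Total capital V = 477.1584 + 105.1 + 294 + 285 = 1161.2584.
Equity: weight = 477.1584/1161.2584 = 0.4109; cost = 13.4947%.
Preferred: weight = 105.1/1161.2584 = 0.0905; cost = 7.2103%.
Revolver drawn: weight = 294/1161.2584 = 0.2532; after-tax cost = 8.82% × (1 − 31.1%) = 6.0770%.
Mortgage bonds: weight = 285/1161.2584 = 0.2454; after-tax cost = 5.5% × (1 − 31.1%) = 3.7895%.
WACC = 0.4109 × 13.4947% + 0.0905 × 7.2103% + 0.2532 × 6.0770% + 0.2454 × 3.7895% = 8.6661%.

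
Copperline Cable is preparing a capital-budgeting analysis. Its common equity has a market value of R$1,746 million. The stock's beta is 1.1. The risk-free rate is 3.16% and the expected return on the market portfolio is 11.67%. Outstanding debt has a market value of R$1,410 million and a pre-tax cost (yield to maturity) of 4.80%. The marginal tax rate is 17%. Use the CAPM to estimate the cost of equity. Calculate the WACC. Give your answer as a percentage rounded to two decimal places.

8.71%

Market risk premium = 11.67% − 3.16% = 8.51%.
Cost of equity via CAPM: Re = 3.16% + 1.1 × 8.51% = 12.5210%.
Total capital V = 1746 + 1410 = 3156.
Equity: weight = 1746/3156 = 0.5532; cost = 12.521%.
Debt: weight = 1410/3156 = 0.4468; after-tax cost = 4.8% × (1 − 17%) = 3.9840%.
WACC = 0.5532 × 12.5210% + 0.4468 × 3.9840% = 8.7069%.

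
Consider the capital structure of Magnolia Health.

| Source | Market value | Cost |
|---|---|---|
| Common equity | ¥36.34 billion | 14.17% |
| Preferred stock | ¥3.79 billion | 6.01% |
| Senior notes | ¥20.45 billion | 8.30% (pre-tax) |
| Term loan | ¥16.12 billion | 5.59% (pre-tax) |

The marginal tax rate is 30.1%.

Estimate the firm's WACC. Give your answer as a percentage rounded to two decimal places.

9.38%

Total capital V = 36.34 + 3.79 + 20.45 + 16.12 = 76.7.
Equity: weight = 36.34/76.7 = 0.4738; cost = 14.17%.
Preferred: weight = 3.79/76.7 = 0.0494; cost = 6.01%.
Senior notes: weight = 20.45/76.7 = 0.2666; after-tax cost = 8.3% × (1 − 30.1%) = 5.8017%.
Term loan: weight = 16.12/76.7 = 0.2102; after-tax cost = 5.59% × (1 − 30.1%) = 3.9074%.
WACC = 0.4738 × 14.1700% + 0.0494 × 6.0100% + 0.2666 × 5.8017% + 0.2102 × 3.9074% = 9.3787%.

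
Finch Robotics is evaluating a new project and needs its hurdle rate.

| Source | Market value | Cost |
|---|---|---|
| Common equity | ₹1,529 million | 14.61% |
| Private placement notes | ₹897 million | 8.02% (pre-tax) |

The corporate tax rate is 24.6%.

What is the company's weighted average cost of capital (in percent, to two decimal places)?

Total capital V = 1529 + 897 = 2426.
Equity: weight = 1529/2426 = 0.6303; cost = 14.61%.
Private placement notes: weight = 897/2426 = 0.3697; after-tax cost = 8.02% × (1 − 24.6%) = 6.0471%.
WACC = 0.6303 × 14.6100% + 0.3697 × 6.0471% = 11.4439%.

11.44%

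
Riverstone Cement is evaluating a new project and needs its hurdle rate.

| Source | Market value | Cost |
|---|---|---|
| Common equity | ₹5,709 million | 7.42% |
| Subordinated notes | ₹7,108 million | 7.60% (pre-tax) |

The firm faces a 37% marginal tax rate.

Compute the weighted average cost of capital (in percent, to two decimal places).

Total capital V = 5709 + 7108 = 12817.
Equity: weight = 5709/12817 = 0.4454; cost = 7.42%.
Subordinated notes: weight = 7108/12817 = 0.5546; after-tax cost = 7.6% × (1 − 37%) = 4.7880%.
WACC = 0.4454 × 7.4200% + 0.5546 × 4.7880% = 5.9604%.

5.96%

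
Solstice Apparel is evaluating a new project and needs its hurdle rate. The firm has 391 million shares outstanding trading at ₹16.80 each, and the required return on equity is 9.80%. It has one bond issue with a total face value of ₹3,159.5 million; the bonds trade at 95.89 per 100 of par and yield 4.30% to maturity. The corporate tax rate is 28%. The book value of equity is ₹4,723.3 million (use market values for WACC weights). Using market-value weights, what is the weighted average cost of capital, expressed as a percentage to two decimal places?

Market value of equity E = 16.8 × 391m = 6568.8m. Market value of debt D = 3159.5m × 95.89/100 = 3029.64455m.
Total capital V = 6568.8 + 3029.64455 = 9598.44455.
Equity: weight = 6568.8/9598.44455 = 0.6844; cost = 9.8%.
Bonds outstanding: weight = 3029.64455/9598.44455 = 0.3156; after-tax cost = 4.3% × (1 − 28%) = 3.0960%.
WACC = 0.6844 × 9.8000% + 0.3156 × 3.0960% = 7.6840%.

7.68%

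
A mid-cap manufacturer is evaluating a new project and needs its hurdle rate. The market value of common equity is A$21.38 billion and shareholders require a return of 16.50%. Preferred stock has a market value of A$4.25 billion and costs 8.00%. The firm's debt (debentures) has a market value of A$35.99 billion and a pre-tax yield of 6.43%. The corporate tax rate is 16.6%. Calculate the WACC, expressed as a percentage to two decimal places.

Total capital V = 21.38 + 4.25 + 35.99 = 61.62.
Equity: weight = 21.38/61.62 = 0.3470; cost = 16.5%.
Preferred: weight = 4.25/61.62 = 0.0690; cost = 8%.
Debentures: weight = 35.99/61.62 = 0.5841; after-tax cost = 6.43% × (1 − 16.6%) = 5.3626%.
WACC = 0.3470 × 16.5000% + 0.0690 × 8.0000% + 0.5841 × 5.3626% = 9.4088%.

9.41%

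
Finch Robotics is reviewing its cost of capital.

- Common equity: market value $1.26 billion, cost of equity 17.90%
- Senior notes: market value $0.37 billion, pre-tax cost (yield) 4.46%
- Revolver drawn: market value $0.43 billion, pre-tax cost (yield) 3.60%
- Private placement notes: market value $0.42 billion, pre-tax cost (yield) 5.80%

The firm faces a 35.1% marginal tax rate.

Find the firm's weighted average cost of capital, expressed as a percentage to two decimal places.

10.57%

Total capital V = 1.26 + 0.37 + 0.43 + 0.42 = 2.48.
Equity: weight = 1.26/2.48 = 0.5081; cost = 17.9%.
Senior notes: weight = 0.37/2.48 = 0.1492; after-tax cost = 4.46% × (1 − 35.1%) = 2.8945%.
Revolver drawn: weight = 0.43/2.48 = 0.1734; after-tax cost = 3.6% × (1 − 35.1%) = 2.3364%.
Private placement notes: weight = 0.42/2.48 = 0.1694; after-tax cost = 5.8% × (1 − 35.1%) = 3.7642%.
WACC = 0.5081 × 17.9000% + 0.1492 × 2.8945% + 0.1734 × 2.3364% + 0.1694 × 3.7642% = 10.5688%.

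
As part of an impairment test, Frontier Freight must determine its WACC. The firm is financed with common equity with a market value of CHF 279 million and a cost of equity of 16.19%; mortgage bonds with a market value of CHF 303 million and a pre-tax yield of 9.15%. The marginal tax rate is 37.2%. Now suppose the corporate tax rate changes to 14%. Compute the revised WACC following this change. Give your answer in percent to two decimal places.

11.86%

After the change:
Total capital V = 279 + 303 = 582.
Equity: weight = 279/582 = 0.4794; cost = 16.19%.
Mortgage bonds: weight = 303/582 = 0.5206; after-tax cost = 9.15% × (1 − 14%) = 7.8690%.
WACC = 0.4794 × 16.1900% + 0.5206 × 7.8690% = 11.8579%.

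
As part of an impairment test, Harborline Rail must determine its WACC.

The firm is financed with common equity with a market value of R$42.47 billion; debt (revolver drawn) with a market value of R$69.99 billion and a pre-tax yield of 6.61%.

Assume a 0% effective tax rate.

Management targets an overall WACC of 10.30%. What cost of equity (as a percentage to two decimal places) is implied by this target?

16.38%

Total capital V = 42.47 + 69.99 = 112.46.
Equity weight = 42.47/112.46 = 0.3776.
Revolver drawn weight = 69.99/112.46 = 0.6224.
Debt contribution = 0.6224 × 6.61% × (1 − 0%) = 4.1138%.
Required equity contribution = 10.3% − 4.1138% = 6.1862%.
Re = 6.1862% / 0.3776 = 16.3811%.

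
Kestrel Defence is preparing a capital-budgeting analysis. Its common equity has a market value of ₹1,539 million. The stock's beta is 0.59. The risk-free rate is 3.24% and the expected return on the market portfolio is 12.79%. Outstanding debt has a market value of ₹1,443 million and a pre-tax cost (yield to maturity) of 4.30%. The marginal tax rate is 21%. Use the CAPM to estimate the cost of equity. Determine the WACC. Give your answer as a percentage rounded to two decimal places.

6.22%

Market risk premium = 12.79% − 3.24% = 9.55%.
Cost of equity via CAPM: Re = 3.24% + 0.59 × 9.55% = 8.8745%.
Total capital V = 1539 + 1443 = 2982.
Equity: weight = 1539/2982 = 0.5161; cost = 8.8745%.
Debt: weight = 1443/2982 = 0.4839; after-tax cost = 4.3% × (1 − 21%) = 3.3970%.
WACC = 0.5161 × 8.8745% + 0.4839 × 3.3970% = 6.2239%.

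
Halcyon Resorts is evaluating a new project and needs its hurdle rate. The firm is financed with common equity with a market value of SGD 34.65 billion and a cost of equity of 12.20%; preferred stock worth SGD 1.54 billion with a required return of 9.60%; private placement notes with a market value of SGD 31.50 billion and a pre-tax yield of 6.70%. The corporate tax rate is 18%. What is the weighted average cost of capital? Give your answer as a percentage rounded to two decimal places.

Total capital V = 34.65 + 1.54 + 31.5 = 67.69.
Equity: weight = 34.65/67.69 = 0.5119; cost = 12.2%.
Preferred: weight = 1.54/67.69 = 0.0228; cost = 9.6%.
Private placement notes: weight = 31.5/67.69 = 0.4654; after-tax cost = 6.7% × (1 − 18%) = 5.4940%.
WACC = 0.5119 × 12.2000% + 0.0228 × 9.6000% + 0.4654 × 5.4940% = 9.0202%.

9.02%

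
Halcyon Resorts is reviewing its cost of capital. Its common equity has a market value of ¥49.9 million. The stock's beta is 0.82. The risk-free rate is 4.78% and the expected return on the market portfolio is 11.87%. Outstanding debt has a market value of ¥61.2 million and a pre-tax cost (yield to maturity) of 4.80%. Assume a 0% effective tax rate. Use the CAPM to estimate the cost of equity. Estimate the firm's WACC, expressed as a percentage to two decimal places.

7.40%

Market risk premium = 11.87% − 4.78% = 7.09%.
Cost of equity via CAPM: Re = 4.78% + 0.82 × 7.09% = 10.5938%.
Total capital V = 49.9 + 61.2 = 111.1.
Equity: weight = 49.9/111.1 = 0.4491; cost = 10.5938%.
Debt: weight = 61.2/111.1 = 0.5509; after-tax cost = 4.8% × (1 − 0%) = 4.8000%.
WACC = 0.4491 × 10.5938% + 0.5509 × 4.8000% = 7.4023%.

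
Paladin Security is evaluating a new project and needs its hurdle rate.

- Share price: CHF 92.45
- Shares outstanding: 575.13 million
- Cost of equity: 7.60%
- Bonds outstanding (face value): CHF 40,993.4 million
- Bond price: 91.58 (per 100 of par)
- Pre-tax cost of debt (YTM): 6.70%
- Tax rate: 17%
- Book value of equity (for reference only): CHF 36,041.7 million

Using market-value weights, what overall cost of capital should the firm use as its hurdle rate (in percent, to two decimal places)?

6.76%

Market value of equity E = 92.45 × 575.13m = 53170.7685m. Market value of debt D = 40993.4m × 91.58/100 = 37541.75572m.
Total capital V = 53170.7685 + 37541.75572 = 90712.52422.
Equity: weight = 53170.7685/90712.52422 = 0.5861; cost = 7.6%.
Bonds outstanding: weight = 37541.75572/90712.52422 = 0.4139; after-tax cost = 6.7% × (1 − 17%) = 5.5610%.
WACC = 0.5861 × 7.6000% + 0.4139 × 5.5610% = 6.7562%.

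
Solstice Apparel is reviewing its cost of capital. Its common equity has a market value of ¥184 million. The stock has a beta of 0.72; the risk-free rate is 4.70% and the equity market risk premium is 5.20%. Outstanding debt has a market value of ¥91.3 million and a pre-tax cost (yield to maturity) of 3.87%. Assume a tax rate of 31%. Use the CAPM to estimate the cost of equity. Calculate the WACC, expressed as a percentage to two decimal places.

6.53%

Cost of equity via CAPM: Re = 4.7% + 0.72 × 5.2% = 8.4440%.
Total capital V = 184 + 91.3 = 275.3.
Equity: weight = 184/275.3 = 0.6684; cost = 8.444%.
Debt: weight = 91.3/275.3 = 0.3316; after-tax cost = 3.87% × (1 − 31%) = 2.6703%.
WACC = 0.6684 × 8.4440% + 0.3316 × 2.6703% = 6.5292%.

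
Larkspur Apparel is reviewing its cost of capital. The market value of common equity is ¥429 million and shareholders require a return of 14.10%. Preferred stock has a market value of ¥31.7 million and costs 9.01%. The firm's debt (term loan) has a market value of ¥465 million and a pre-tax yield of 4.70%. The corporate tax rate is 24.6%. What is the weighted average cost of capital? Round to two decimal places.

Total capital V = 429 + 31.7 + 465 = 925.7.
Equity: weight = 429/925.7 = 0.4634; cost = 14.1%.
Preferred: weight = 31.7/925.7 = 0.0342; cost = 9.01%.
Term loan: weight = 465/925.7 = 0.5023; after-tax cost = 4.7% × (1 − 24.6%) = 3.5438%.
WACC = 0.4634 × 14.1000% + 0.0342 × 9.0100% + 0.5023 × 3.5438% = 8.6231%.

8.62%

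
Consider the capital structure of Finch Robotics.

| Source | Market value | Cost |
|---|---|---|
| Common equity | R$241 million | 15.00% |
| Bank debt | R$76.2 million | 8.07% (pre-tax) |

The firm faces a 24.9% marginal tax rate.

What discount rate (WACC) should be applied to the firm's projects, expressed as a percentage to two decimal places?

12.85%

Total capital V = 241 + 76.2 = 317.2.
Equity: weight = 241/317.2 = 0.7598; cost = 15%.
Bank debt: weight = 76.2/317.2 = 0.2402; after-tax cost = 8.07% × (1 − 24.9%) = 6.0606%.
WACC = 0.7598 × 15.0000% + 0.2402 × 6.0606% = 12.8525%.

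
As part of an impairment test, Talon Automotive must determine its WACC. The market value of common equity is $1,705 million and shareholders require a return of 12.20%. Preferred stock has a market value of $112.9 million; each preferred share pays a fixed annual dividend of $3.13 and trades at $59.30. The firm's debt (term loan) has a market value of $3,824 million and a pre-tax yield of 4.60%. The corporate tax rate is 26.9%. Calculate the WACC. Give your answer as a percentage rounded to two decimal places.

Cost of preferred: Rp = 3.13 / 59.3 = 5.2782%.
Total capital V = 1705 + 112.9 + 3824 = 5641.9.
Equity: weight = 1705/5641.9 = 0.3022; cost = 12.2%.
Preferred: weight = 112.9/5641.9 = 0.0200; cost = 5.2782%.
Term loan: weight = 3824/5641.9 = 0.6778; after-tax cost = 4.6% × (1 − 26.9%) = 3.3626%.
WACC = 0.3022 × 12.2000% + 0.0200 × 5.2782% + 0.6778 × 3.3626% = 6.0716%.

6.07%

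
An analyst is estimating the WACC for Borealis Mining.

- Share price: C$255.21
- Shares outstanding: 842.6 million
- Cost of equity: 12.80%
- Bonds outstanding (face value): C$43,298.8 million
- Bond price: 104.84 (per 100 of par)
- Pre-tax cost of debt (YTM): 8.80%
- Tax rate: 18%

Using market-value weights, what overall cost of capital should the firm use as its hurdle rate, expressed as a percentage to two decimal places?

11.83%

Market value of equity E = 255.21 × 842.6m = 215039.946m. Market value of debt D = 43298.8m × 104.84/100 = 45394.46192m.
Total capital V = 215039.946 + 45394.46192 = 260434.40792.
Equity: weight = 215039.946/260434.40792 = 0.8257; cost = 12.8%.
Bonds outstanding: weight = 45394.46192/260434.40792 = 0.1743; after-tax cost = 8.8% × (1 − 18%) = 7.2160%.
WACC = 0.8257 × 12.8000% + 0.1743 × 7.2160% = 11.8267%.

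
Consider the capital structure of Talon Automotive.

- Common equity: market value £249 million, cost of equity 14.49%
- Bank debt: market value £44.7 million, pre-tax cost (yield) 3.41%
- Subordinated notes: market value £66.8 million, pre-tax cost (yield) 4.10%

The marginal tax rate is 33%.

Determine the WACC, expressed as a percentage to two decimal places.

10.80%

Total capital V = 249 + 44.7 + 66.8 = 360.5.
Equity: weight = 249/360.5 = 0.6907; cost = 14.49%.
Bank debt: weight = 44.7/360.5 = 0.1240; after-tax cost = 3.41% × (1 − 33%) = 2.2847%.
Subordinated notes: weight = 66.8/360.5 = 0.1853; after-tax cost = 4.1% × (1 − 33%) = 2.7470%.
WACC = 0.6907 × 14.4900% + 0.1240 × 2.2847% + 0.1853 × 2.7470% = 10.8007%.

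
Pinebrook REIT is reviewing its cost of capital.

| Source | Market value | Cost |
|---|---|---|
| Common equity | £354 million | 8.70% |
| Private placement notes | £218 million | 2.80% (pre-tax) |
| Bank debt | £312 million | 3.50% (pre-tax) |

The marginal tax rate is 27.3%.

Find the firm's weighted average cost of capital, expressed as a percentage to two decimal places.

Total capital V = 354 + 218 + 312 = 884.
Equity: weight = 354/884 = 0.4005; cost = 8.7%.
Private placement notes: weight = 218/884 = 0.2466; after-tax cost = 2.8% × (1 − 27.3%) = 2.0356%.
Bank debt: weight = 312/884 = 0.3529; after-tax cost = 3.5% × (1 − 27.3%) = 2.5445%.
WACC = 0.4005 × 8.7000% + 0.2466 × 2.0356% + 0.3529 × 2.5445% = 4.8840%.

4.88%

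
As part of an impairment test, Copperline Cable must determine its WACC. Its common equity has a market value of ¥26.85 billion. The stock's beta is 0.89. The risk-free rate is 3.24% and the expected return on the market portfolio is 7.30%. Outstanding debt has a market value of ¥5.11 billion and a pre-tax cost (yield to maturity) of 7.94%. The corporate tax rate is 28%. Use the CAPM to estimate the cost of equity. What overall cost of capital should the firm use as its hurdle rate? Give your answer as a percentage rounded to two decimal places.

Market risk premium = 7.3% − 3.24% = 4.06%.
Cost of equity via CAPM: Re = 3.24% + 0.89 × 4.06% = 6.8534%.
Total capital V = 26.85 + 5.11 = 31.96.
Equity: weight = 26.85/31.96 = 0.8401; cost = 6.8534%.
Debt: weight = 5.11/31.96 = 0.1599; after-tax cost = 7.94% × (1 − 28%) = 5.7168%.
WACC = 0.8401 × 6.8534% + 0.1599 × 5.7168% = 6.6717%.

6.67%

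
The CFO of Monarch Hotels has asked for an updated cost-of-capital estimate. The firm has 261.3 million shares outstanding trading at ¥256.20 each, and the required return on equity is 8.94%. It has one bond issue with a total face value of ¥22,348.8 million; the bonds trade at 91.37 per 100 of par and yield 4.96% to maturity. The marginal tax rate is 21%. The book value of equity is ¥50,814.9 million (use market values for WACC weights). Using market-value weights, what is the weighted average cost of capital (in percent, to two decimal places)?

Market value of equity E = 256.2 × 261.3m = 66945.06m. Market value of debt D = 22348.8m × 91.37/100 = 20420.09856m.
Total capital V = 66945.06 + 20420.09856 = 87365.15856.
Equity: weight = 66945.06/87365.15856 = 0.7663; cost = 8.94%.
Bonds outstanding: weight = 20420.09856/87365.15856 = 0.2337; after-tax cost = 4.96% × (1 − 21%) = 3.9184%.
WACC = 0.7663 × 8.9400% + 0.2337 × 3.9184% = 7.7663%.

7.77%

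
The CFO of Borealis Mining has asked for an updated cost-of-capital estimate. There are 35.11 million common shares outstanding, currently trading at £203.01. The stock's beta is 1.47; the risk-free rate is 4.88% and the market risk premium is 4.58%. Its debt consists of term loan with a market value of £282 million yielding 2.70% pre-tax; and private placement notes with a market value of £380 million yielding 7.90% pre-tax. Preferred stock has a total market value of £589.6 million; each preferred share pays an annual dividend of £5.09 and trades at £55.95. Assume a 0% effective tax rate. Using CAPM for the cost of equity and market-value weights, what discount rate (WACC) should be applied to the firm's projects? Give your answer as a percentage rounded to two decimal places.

10.97%

Cost of equity via CAPM: Re = 4.88% + 1.47 × 4.58% = 11.6126%.
Cost of preferred: Rp = 5.09 / 55.95 = 9.0974%.
Market value of equity E = 203.01 × 35.11m = 7127.6811m.
Total capital V = 7127.6811 + 589.6 + 282 + 380 = 8379.2811.
Equity: weight = 7127.6811/8379.2811 = 0.8506; cost = 11.6126%.
Preferred: weight = 589.6/8379.2811 = 0.0704; cost = 9.0974%.
Term loan: weight = 282/8379.2811 = 0.0337; after-tax cost = 2.7% × (1 − 0%) = 2.7000%.
Private placement notes: weight = 380/8379.2811 = 0.0453; after-tax cost = 7.9% × (1 − 0%) = 7.9000%.
WACC = 0.8506 × 11.6126% + 0.0704 × 9.0974% + 0.0337 × 2.7000% + 0.0453 × 7.9000% = 10.9673%.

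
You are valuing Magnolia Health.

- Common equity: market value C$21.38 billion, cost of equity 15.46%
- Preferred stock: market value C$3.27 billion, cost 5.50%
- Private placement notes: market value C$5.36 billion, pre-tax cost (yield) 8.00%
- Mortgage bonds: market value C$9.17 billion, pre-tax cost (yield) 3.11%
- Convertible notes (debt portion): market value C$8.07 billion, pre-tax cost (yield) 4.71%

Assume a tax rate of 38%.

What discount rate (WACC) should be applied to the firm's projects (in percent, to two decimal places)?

Total capital V = 21.38 + 3.27 + 5.36 + 9.17 + 8.07 = 47.25.
Equity: weight = 21.38/47.25 = 0.4525; cost = 15.46%.
Preferred: weight = 3.27/47.25 = 0.0692; cost = 5.5%.
Private placement notes: weight = 5.36/47.25 = 0.1134; after-tax cost = 8% × (1 − 38%) = 4.9600%.
Mortgage bonds: weight = 9.17/47.25 = 0.1941; after-tax cost = 3.11% × (1 − 38%) = 1.9282%.
Convertible notes (debt portion): weight = 8.07/47.25 = 0.1708; after-tax cost = 4.71% × (1 − 38%) = 2.9202%.
WACC = 0.4525 × 15.4600% + 0.0692 × 5.5000% + 0.1134 × 4.9600% + 0.1941 × 1.9282% + 0.1708 × 2.9202% = 8.8117%.

8.81%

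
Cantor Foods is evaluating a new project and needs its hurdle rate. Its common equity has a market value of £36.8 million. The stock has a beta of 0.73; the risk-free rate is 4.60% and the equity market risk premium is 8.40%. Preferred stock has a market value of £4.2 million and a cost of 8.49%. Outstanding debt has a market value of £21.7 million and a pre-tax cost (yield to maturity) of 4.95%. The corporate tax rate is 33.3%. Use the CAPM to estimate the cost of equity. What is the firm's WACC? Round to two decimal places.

8.01%

Cost of equity via CAPM: Re = 4.6% + 0.73 × 8.4% = 10.7320%.
Total capital V = 36.8 + 4.2 + 21.7 = 62.7.
Equity: weight = 36.8/62.7 = 0.5869; cost = 10.732%.
Preferred: weight = 4.2/62.7 = 0.0670; cost = 8.49%.
Debt: weight = 21.7/62.7 = 0.3461; after-tax cost = 4.95% × (1 − 33.3%) = 3.3017%.
WACC = 0.5869 × 10.7320% + 0.0670 × 8.4900% + 0.3461 × 3.3017% = 8.0102%.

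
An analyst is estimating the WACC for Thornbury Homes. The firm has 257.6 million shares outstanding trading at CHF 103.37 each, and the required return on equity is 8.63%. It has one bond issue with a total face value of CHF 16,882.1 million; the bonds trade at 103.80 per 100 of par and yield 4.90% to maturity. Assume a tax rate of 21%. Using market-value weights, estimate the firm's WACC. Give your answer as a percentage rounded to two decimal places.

Market value of equity E = 103.37 × 257.6m = 26628.112m. Market value of debt D = 16882.1m × 103.8/100 = 17523.6198m.
Total capital V = 26628.112 + 17523.6198 = 44151.7318.
Equity: weight = 26628.112/44151.7318 = 0.6031; cost = 8.63%.
Bonds outstanding: weight = 17523.6198/44151.7318 = 0.3969; after-tax cost = 4.9% × (1 − 21%) = 3.8710%.
WACC = 0.6031 × 8.6300% + 0.3969 × 3.8710% = 6.7412%.

6.74%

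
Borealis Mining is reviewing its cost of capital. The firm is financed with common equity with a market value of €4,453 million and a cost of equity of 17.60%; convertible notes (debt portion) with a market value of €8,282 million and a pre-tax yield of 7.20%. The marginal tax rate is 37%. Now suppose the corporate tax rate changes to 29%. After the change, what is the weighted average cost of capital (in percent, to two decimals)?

9.48%

After the change:
Total capital V = 4453 + 8282 = 12735.
Equity: weight = 4453/12735 = 0.3497; cost = 17.6%.
Convertible notes (debt portion): weight = 8282/12735 = 0.6503; after-tax cost = 7.2% × (1 − 29%) = 5.1120%.
WACC = 0.3497 × 17.6000% + 0.6503 × 5.1120% = 9.4786%.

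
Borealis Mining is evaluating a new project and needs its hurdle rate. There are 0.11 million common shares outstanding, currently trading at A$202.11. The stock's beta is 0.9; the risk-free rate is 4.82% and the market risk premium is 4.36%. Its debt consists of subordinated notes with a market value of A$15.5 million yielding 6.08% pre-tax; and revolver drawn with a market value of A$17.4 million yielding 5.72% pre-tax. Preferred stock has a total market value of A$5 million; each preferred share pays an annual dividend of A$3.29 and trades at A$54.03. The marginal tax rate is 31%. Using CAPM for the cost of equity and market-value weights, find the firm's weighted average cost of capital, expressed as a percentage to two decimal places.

5.96%

Cost of equity via CAPM: Re = 4.82% + 0.9 × 4.36% = 8.7440%.
Cost of preferred: Rp = 3.29 / 54.03 = 6.0892%.
Market value of equity E = 202.11 × 0.11m = 22.2321m.
Total capital V = 22.2321 + 5 + 15.5 + 17.4 = 60.1321.
Equity: weight = 22.2321/60.1321 = 0.3697; cost = 8.744%.
Preferred: weight = 5/60.1321 = 0.0832; cost = 6.0892%.
Subordinated notes: weight = 15.5/60.1321 = 0.2578; after-tax cost = 6.08% × (1 − 31%) = 4.1952%.
Revolver drawn: weight = 17.4/60.1321 = 0.2894; after-tax cost = 5.72% × (1 − 31%) = 3.9468%.
WACC = 0.3697 × 8.7440% + 0.0832 × 6.0892% + 0.2578 × 4.1952% + 0.2894 × 3.9468% = 5.9626%.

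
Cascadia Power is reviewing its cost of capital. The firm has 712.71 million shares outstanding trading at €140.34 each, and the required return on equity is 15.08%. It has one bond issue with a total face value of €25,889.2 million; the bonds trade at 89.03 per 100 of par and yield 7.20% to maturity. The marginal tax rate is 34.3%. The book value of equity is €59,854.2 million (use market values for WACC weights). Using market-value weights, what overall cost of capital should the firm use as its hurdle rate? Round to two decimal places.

Market value of equity E = 140.34 × 712.71m = 100021.7214m. Market value of debt D = 25889.2m × 89.03/100 = 23049.15476m.
Total capital V = 100021.7214 + 23049.15476 = 123070.87616.
Equity: weight = 100021.7214/123070.87616 = 0.8127; cost = 15.08%.
Bonds outstanding: weight = 23049.15476/123070.87616 = 0.1873; after-tax cost = 7.2% × (1 − 34.3%) = 4.7304%.
WACC = 0.8127 × 15.0800% + 0.1873 × 4.7304% = 13.1417%.

13.14%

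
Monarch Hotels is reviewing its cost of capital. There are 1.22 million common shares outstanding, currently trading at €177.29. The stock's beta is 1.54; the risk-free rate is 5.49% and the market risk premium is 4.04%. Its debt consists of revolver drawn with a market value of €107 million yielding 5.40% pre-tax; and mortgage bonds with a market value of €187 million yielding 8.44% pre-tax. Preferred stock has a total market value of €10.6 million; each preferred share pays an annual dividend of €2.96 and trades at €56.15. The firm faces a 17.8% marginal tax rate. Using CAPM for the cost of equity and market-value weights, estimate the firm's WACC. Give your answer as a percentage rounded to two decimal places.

8.37%

Cost of equity via CAPM: Re = 5.49% + 1.54 × 4.04% = 11.7116%.
Cost of preferred: Rp = 2.96 / 56.15 = 5.2716%.
Market value of equity E = 177.29 × 1.22m = 216.2938m.
Total capital V = 216.2938 + 10.6 + 107 + 187 = 520.8938.
Equity: weight = 216.2938/520.8938 = 0.4152; cost = 11.7116%.
Preferred: weight = 10.6/520.8938 = 0.0203; cost = 5.2716%.
Revolver drawn: weight = 107/520.8938 = 0.2054; after-tax cost = 5.4% × (1 − 17.8%) = 4.4388%.
Mortgage bonds: weight = 187/520.8938 = 0.3590; after-tax cost = 8.44% × (1 − 17.8%) = 6.9377%.
WACC = 0.4152 × 11.7116% + 0.0203 × 5.2716% + 0.2054 × 4.4388% + 0.3590 × 6.9377% = 8.3728%.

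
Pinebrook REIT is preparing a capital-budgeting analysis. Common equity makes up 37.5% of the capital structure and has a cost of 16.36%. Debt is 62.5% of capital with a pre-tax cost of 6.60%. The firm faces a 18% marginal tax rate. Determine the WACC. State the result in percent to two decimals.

9.52%

After-tax cost of debt = 6.6% × (1 − 18%) = 5.4120%.
WACC = 0.375 × 16.3600% + 0.625 × 5.4120% = 9.5175%.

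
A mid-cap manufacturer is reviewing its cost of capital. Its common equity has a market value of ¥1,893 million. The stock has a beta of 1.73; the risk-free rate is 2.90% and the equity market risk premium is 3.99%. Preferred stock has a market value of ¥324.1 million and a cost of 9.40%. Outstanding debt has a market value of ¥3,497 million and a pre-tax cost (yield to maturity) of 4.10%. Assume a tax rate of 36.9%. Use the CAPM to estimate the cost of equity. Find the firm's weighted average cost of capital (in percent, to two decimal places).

Cost of equity via CAPM: Re = 2.9% + 1.73 × 3.99% = 9.8027%.
Total capital V = 1893 + 324.1 + 3497 = 5714.1.
Equity: weight = 1893/5714.1 = 0.3313; cost = 9.8027%.
Preferred: weight = 324.1/5714.1 = 0.0567; cost = 9.4%.
Debt: weight = 3497/5714.1 = 0.6120; after-tax cost = 4.1% × (1 − 36.9%) = 2.5871%.
WACC = 0.3313 × 9.8027% + 0.0567 × 9.4000% + 0.6120 × 2.5871% = 5.3639%.

5.36%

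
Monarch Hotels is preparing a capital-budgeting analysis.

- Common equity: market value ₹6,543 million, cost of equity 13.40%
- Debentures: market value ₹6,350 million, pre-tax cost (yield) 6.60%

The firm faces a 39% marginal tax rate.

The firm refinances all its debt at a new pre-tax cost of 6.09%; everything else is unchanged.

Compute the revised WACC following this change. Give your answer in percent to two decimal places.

After the change:
Total capital V = 6543 + 6350 = 12893.
Equity: weight = 6543/12893 = 0.5075; cost = 13.4%.
Debentures: weight = 6350/12893 = 0.4925; after-tax cost = 6.09% × (1 − 39%) = 3.7149%.
WACC = 0.5075 × 13.4000% + 0.4925 × 3.7149% = 8.6299%.

8.63%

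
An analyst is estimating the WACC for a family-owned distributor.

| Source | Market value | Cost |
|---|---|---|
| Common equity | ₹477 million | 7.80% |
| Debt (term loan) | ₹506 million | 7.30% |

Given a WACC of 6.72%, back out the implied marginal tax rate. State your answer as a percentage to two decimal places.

21.89%

Total capital V = 477 + 506 = 983.
Equity weight = 477/983 = 0.4852.
Term loan weight = 506/983 = 0.5148.
Equity contribution = 0.4852 × 7.8% = 3.7849%.
Debt contribution must be 6.72% − 3.7849% = 2.9351%.
0.5148 × 7.3% × (1 − T) = 2.9351%  ⇒  (1 − T) = 0.7811.
T = 21.8918%.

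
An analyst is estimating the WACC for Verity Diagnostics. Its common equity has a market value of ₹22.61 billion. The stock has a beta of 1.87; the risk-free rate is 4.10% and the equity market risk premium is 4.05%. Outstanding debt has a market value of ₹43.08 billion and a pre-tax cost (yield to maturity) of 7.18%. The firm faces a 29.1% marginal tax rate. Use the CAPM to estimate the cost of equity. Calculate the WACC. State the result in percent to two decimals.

Cost of equity via CAPM: Re = 4.1% + 1.87 × 4.05% = 11.6735%.
Total capital V = 22.61 + 43.08 = 65.69.
Equity: weight = 22.61/65.69 = 0.3442; cost = 11.6735%.
Debt: weight = 43.08/65.69 = 0.6558; after-tax cost = 7.18% × (1 − 29.1%) = 5.0906%.
WACC = 0.3442 × 11.6735% + 0.6558 × 5.0906% = 7.3564%.

7.36%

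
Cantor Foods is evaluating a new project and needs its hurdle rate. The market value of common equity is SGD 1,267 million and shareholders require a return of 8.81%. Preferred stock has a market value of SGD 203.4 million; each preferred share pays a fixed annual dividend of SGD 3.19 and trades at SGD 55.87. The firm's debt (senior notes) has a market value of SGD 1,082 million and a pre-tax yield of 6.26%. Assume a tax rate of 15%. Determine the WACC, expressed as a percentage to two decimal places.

Cost of preferred: Rp = 3.19 / 55.87 = 5.7097%.
Total capital V = 1267 + 203.4 + 1082 = 2552.4.
Equity: weight = 1267/2552.4 = 0.4964; cost = 8.81%.
Preferred: weight = 203.4/2552.4 = 0.0797; cost = 5.7097%.
Senior notes: weight = 1082/2552.4 = 0.4239; after-tax cost = 6.26% × (1 − 15%) = 5.3210%.
WACC = 0.4964 × 8.8100% + 0.0797 × 5.7097% + 0.4239 × 5.3210% = 7.0839%.

7.08%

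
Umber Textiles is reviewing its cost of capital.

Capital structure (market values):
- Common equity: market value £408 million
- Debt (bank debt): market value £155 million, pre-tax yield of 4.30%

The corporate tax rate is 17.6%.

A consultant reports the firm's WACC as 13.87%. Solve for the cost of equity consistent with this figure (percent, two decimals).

Total capital V = 408 + 155 = 563.
Equity weight = 408/563 = 0.7247.
Bank debt weight = 155/563 = 0.2753.
Debt contribution = 0.2753 × 4.3% × (1 − 17.6%) = 0.9755%.
Required equity contribution = 13.87% − 0.9755% = 12.8945%.
Re = 12.8945% / 0.7247 = 17.7932%.

17.79%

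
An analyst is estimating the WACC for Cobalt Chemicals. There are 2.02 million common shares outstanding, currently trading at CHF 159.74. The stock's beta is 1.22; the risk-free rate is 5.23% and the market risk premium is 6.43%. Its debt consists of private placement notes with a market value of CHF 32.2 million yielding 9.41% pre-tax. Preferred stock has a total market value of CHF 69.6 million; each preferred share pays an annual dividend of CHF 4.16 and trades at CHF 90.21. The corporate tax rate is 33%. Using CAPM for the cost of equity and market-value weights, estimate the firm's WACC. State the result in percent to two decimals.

11.17%

Cost of equity via CAPM: Re = 5.23% + 1.22 × 6.43% = 13.0746%.
Cost of preferred: Rp = 4.16 / 90.21 = 4.6115%.
Market value of equity E = 159.74 × 2.02m = 322.6748m.
Total capital V = 322.6748 + 69.6 + 32.2 = 424.4748.
Equity: weight = 322.6748/424.4748 = 0.7602; cost = 13.0746%.
Preferred: weight = 69.6/424.4748 = 0.1640; cost = 4.6115%.
Private placement notes: weight = 32.2/424.4748 = 0.0759; after-tax cost = 9.41% × (1 − 33%) = 6.3047%.
WACC = 0.7602 × 13.0746% + 0.1640 × 4.6115% + 0.0759 × 6.3047% = 11.1734%.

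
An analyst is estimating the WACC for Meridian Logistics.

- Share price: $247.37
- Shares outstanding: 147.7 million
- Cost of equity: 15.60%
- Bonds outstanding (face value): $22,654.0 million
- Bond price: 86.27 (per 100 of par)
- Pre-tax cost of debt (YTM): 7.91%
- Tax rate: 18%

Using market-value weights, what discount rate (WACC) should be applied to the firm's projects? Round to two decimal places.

12.42%

Market value of equity E = 247.37 × 147.7m = 36536.549m. Market value of debt D = 22654m × 86.27/100 = 19543.6058m.
Total capital V = 36536.549 + 19543.6058 = 56080.1548.
Equity: weight = 36536.549/56080.1548 = 0.6515; cost = 15.6%.
Bonds outstanding: weight = 19543.6058/56080.1548 = 0.3485; after-tax cost = 7.91% × (1 − 18%) = 6.4862%.
WACC = 0.6515 × 15.6000% + 0.3485 × 6.4862% = 12.4239%.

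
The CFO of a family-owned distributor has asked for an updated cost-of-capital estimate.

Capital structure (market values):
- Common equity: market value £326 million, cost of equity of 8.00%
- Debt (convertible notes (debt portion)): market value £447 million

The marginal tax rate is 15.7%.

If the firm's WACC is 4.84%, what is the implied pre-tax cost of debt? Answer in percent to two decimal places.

Total capital V = 326 + 447 = 773.
Equity weight = 326/773 = 0.4217.
Convertible notes (debt portion) weight = 447/773 = 0.5783.
Equity contribution = 0.4217 × 8% = 3.3739%.
Remaining for debt = 4.84% − 3.3739% = 1.4661%.
Rd × (1 − 15.7%) × 0.5783 = 1.4661%  ⇒  Rd = 3.0076%.

3.01%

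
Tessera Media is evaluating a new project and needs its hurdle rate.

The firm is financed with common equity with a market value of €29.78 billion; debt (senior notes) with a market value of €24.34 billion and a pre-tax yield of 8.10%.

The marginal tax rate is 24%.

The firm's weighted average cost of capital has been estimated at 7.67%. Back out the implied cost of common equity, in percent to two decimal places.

8.91%

Total capital V = 29.78 + 24.34 = 54.12.
Equity weight = 29.78/54.12 = 0.5503.
Senior notes weight = 24.34/54.12 = 0.4497.
Debt contribution = 0.4497 × 8.1% × (1 − 24%) = 2.7686%.
Required equity contribution = 7.67% − 2.7686% = 4.9014%.
Re = 4.9014% / 0.5503 = 8.9074%.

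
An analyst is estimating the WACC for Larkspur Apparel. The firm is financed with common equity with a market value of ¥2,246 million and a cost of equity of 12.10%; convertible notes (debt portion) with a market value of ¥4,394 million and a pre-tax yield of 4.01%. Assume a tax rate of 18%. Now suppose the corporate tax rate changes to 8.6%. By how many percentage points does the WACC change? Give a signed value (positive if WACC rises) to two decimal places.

+0.25 pp

Current WACC:
Total capital V = 2246 + 4394 = 6640.
Equity: weight = 2246/6640 = 0.3383; cost = 12.1%.
Convertible notes (debt portion): weight = 4394/6640 = 0.6617; after-tax cost = 4.01% × (1 − 18%) = 3.2882%.
WACC = 0.3383 × 12.1000% + 0.6617 × 3.2882% = 6.2688%.
After the change:
Total capital V = 2246 + 4394 = 6640.
Equity: weight = 2246/6640 = 0.3383; cost = 12.1%.
Convertible notes (debt portion): weight = 4394/6640 = 0.6617; after-tax cost = 4.01% × (1 − 8.6%) = 3.6651%.
WACC = 0.3383 × 12.1000% + 0.6617 × 3.6651% = 6.5183%.
Change in WACC = 6.5183% − 6.2688% = 0.2494 pp.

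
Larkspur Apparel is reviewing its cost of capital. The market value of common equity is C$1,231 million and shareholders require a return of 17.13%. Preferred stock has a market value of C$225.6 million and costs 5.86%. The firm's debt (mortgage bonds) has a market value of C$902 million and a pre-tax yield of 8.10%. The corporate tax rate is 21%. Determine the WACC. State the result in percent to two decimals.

11.95%

Total capital V = 1231 + 225.6 + 902 = 2358.6.
Equity: weight = 1231/2358.6 = 0.5219; cost = 17.13%.
Preferred: weight = 225.6/2358.6 = 0.0956; cost = 5.86%.
Mortgage bonds: weight = 902/2358.6 = 0.3824; after-tax cost = 8.1% × (1 − 21%) = 6.3990%.
WACC = 0.5219 × 17.1300% + 0.0956 × 5.8600% + 0.3824 × 6.3990% = 11.9482%.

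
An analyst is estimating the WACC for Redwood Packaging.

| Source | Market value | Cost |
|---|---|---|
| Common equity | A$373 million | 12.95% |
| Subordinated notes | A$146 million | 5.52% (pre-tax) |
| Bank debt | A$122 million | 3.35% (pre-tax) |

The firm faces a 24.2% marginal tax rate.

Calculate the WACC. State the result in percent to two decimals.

Total capital V = 373 + 146 + 122 = 641.
Equity: weight = 373/641 = 0.5819; cost = 12.95%.
Subordinated notes: weight = 146/641 = 0.2278; after-tax cost = 5.52% × (1 − 24.2%) = 4.1842%.
Bank debt: weight = 122/641 = 0.1903; after-tax cost = 3.35% × (1 − 24.2%) = 2.5393%.
WACC = 0.5819 × 12.9500% + 0.2278 × 4.1842% + 0.1903 × 2.5393% = 8.9720%.

8.97%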